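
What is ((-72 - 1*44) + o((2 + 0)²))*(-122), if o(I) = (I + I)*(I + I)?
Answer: 6344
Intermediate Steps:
o(I) = 4*I² (o(I) = (2*I)*(2*I) = 4*I²)
((-72 - 1*44) + o((2 + 0)²))*(-122) = ((-72 - 1*44) + 4*((2 + 0)²)²)*(-122) = ((-72 - 44) + 4*(2²)²)*(-122) = (-116 + 4*4²)*(-122) = (-116 + 4*16)*(-122) = (-116 + 64)*(-122) = -52*(-122) = 6344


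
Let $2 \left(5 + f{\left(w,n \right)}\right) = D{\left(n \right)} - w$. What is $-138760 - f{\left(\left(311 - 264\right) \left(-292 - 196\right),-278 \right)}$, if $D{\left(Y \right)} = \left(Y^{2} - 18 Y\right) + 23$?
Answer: $- \frac{382757}{2} \approx -1.9138 \cdot 10^{5}$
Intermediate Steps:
$D{\left(Y \right)} = 23 + Y^{2} - 18 Y$
$f{\left(w,n \right)} = \frac{13}{2} + \frac{n^{2}}{2} - 9 n - \frac{w}{2}$ ($f{\left(w,n \right)} = -5 + \frac{\left(23 + n^{2} - 18 n\right) - w}{2} = -5 + \frac{23 + n^{2} - w - 18 n}{2} = -5 + \left(\frac{23}{2} + \frac{n^{2}}{2} - 9 n - \frac{w}{2}\right) = \frac{13}{2} + \frac{n^{2}}{2} - 9 n - \frac{w}{2}$)
$-138760 - f{\left(\left(311 - 264\right) \left(-292 - 196\right),-278 \right)} = -138760 - \left(\frac{13}{2} + \frac{\left(-278\right)^{2}}{2} - -2502 - \frac{\left(311 - 264\right) \left(-292 - 196\right)}{2}\right) = -138760 - \left(\frac{13}{2} + \frac{1}{2} \cdot 77284 + 2502 - \frac{47 \left(-488\right)}{2}\right) = -138760 - \left(\frac{13}{2} + 38642 + 2502 - -11468\right) = -138760 - \left(\frac{13}{2} + 38642 + 2502 + 11468\right) = -138760 - \frac{105237}{2} = - \frac{382757}{2}$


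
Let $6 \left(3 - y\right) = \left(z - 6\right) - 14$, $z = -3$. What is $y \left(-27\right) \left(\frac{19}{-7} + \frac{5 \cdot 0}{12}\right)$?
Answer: $\frac{7011}{14} \approx 500.79$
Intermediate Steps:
$y = \frac{41}{6}$ ($y = 3 - \frac{\left(-3 - 6\right) - 14}{6} = 3 - \frac{-9 - 14}{6} = 3 - - \frac{23}{6} = 3 + \frac{23}{6} = \frac{41}{6} \approx 6.8333$)
$y \left(-27\right) \left(\frac{19}{-7} + \frac{5 \cdot 0}{12}\right) = \frac{41}{6} \left(-27\right) \left(\frac{19}{-7} + \frac{5 \cdot 0}{12}\right) = - \frac{369 \left(19 \left(- \frac{1}{7}\right) + 0 \cdot \frac{1}{12}\right)}{2} = - \frac{369 \left(- \frac{19}{7} + 0\right)}{2} = \left(- \frac{369}{2}\right) \left(- \frac{19}{7}\right) = \frac{7011}{14}$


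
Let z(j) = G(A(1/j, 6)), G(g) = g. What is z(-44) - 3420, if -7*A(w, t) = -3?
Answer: -23937/7 ≈ -3419.6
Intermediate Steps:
A(w, t) = 3/7 (A(w, t) = -1/7*(-3) = 3/7)
z(j) = 3/7
z(-44) - 3420 = 3/7 - 3420 = -23937/7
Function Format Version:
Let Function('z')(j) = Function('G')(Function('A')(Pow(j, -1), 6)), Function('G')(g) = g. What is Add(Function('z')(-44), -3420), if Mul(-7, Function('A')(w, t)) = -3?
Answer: Rational(-23937, 7) ≈ -3419.6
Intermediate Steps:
Function('A')(w, t) = Rational(3, 7) (Function('A')(w, t) = Mul(Rational(-1, 7), -3) = Rational(3, 7))
Function('z')(j) = Rational(3, 7)
Add(Function('z')(-44), -3420) = Add(Rational(3, 7), -3420) = Rational(-23937, 7)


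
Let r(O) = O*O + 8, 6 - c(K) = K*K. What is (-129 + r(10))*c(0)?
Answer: -126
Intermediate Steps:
c(K) = 6 - K² (c(K) = 6 - K*K = 6 - K²)
r(O) = 8 + O² (r(O) = O² + 8 = 8 + O²)
(-129 + r(10))*c(0) = (-129 + (8 + 10²))*(6 - 1*0²) = (-129 + (8 + 100))*(6 - 1*0) = (-129 + 108)*(6 + 0) = -21*6 = -126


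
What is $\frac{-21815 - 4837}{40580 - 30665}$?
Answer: $- \frac{8884}{3305} \approx -2.688$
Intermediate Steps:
$\frac{-21815 - 4837}{40580 - 30665} = - \frac{26652}{40580 - 30665} = - \frac{26652}{9915} = \left(-26652\right) \frac{1}{9915} = - \frac{8884}{3305}$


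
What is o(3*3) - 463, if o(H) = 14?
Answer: -449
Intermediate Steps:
o(3*3) - 463 = 14 - 463 = -449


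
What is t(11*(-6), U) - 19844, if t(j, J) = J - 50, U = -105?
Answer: -19999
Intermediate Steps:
t(j, J) = -50 + J
t(11*(-6), U) - 19844 = (-50 - 105) - 19844 = -155 - 19844 = -19999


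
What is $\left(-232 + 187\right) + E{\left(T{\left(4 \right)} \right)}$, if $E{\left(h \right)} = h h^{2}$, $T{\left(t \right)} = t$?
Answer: $19$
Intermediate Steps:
$E{\left(h \right)} = h^{3}$
$\left(-232 + 187\right) + E{\left(T{\left(4 \right)} \right)} = \left(-232 + 187\right) + 4^{3} = -45 + 64 = 19$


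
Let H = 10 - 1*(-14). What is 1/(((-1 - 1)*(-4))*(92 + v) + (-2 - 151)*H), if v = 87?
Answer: -1/2240 ≈ -0.00044643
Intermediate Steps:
H = 24 (H = 10 + 14 = 24)
1/(((-1 - 1)*(-4))*(92 + v) + (-2 - 151)*H) = 1/(((-1 - 1)*(-4))*(92 + 87) + (-2 - 151)*24) = 1/(-2*(-4)*179 - 153*24) = 1/(8*179 - 3672) = 1/(1432 - 3672) = 1/(-2240) = -1/2240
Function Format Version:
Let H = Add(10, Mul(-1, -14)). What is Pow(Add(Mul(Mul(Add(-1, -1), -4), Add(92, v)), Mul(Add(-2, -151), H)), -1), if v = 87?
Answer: Rational(-1, 2240) ≈ -0.00044643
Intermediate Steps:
H = 24 (H = Add(10, 14) = 24)
Pow(Add(Mul(Mul(Add(-1, -1), -4), Add(92, v)), Mul(Add(-2, -151), H)), -1) = Pow(Add(Mul(Mul(Add(-1, -1), -4), Add(92, 87)), Mul(Add(-2, -151), 24)), -1) = Pow(Add(Mul(Mul(-2, -4), 179), Mul(-153, 24)), -1) = Pow(Add(Mul(8, 179), -3672), -1) = Pow(Add(1432, -3672), -1) = Pow(-2240, -1) = Rational(-1, 2240)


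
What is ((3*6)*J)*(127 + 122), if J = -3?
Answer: -13446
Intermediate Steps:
((3*6)*J)*(127 + 122) = ((3*6)*(-3))*(127 + 122) = (18*(-3))*249 = -54*249 = -13446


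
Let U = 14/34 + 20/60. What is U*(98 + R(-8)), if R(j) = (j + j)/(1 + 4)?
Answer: 6004/85 ≈ 70.635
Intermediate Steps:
R(j) = 2*j/5 (R(j) = (2*j)/5 = (2*j)*(⅕) = 2*j/5)
U = 38/51 (U = 14*(1/34) + 20*(1/60) = 7/17 + ⅓ = 38/51 ≈ 0.74510)
U*(98 + R(-8)) = 38*(98 + (⅖)*(-8))/51 = 38*(98 - 16/5)/51 = (38/51)*(474/5) = 6004/85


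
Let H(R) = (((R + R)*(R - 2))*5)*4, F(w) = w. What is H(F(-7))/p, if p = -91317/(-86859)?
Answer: 72961560/30439 ≈ 2397.0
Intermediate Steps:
H(R) = 40*R*(-2 + R) (H(R) = (((2*R)*(-2 + R))*5)*4 = ((2*R*(-2 + R))*5)*4 = (10*R*(-2 + R))*4 = 40*R*(-2 + R))
p = 30439/28953 (p = -91317*(-1/86859) = 30439/28953 ≈ 1.0513)
H(F(-7))/p = (40*(-7)*(-2 - 7))/(30439/28953) = (40*(-7)*(-9))*(28953/30439) = 2520*(28953/30439) = 72961560/30439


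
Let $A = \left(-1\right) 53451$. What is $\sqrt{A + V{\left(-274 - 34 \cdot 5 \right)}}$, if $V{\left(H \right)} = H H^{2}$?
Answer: $3 i \sqrt{9731315} \approx 9358.5 i$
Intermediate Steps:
$V{\left(H \right)} = H^{3}$
$A = -53451$
$\sqrt{A + V{\left(-274 - 34 \cdot 5 \right)}} = \sqrt{-53451 + \left(-274 - 34 \cdot 5\right)^{3}} = \sqrt{-53451 + \left(-274 - 170\right)^{3}} = \sqrt{-53451 + \left(-444\right)^{3}} = \sqrt{-53451 - 87528384} = \sqrt{-87581835} = 3 i \sqrt{9731315}$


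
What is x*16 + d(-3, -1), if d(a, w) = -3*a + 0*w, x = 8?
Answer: 137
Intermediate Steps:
d(a, w) = -3*a (d(a, w) = -3*a + 0 = -3*a)
x*16 + d(-3, -1) = 8*16 - 3*(-3) = 128 + 9 = 137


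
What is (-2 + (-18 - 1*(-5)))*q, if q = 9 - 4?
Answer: -75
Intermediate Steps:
q = 5
(-2 + (-18 - 1*(-5)))*q = (-2 + (-18 - 1*(-5)))*5 = (-2 + (-18 + 5))*5 = (-2 - 13)*5 = -15*5 = -75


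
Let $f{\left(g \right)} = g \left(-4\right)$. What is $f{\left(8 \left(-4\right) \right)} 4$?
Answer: $512$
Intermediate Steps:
$f{\left(g \right)} = - 4 g$
$f{\left(8 \left(-4\right) \right)} 4 = - 4 \cdot 8 \left(-4\right) 4 = \left(-4\right) \left(-32\right) 4 = 128 \cdot 4 = 512$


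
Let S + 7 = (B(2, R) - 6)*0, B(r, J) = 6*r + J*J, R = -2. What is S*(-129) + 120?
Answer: 1023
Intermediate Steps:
B(r, J) = J² + 6*r (B(r, J) = 6*r + J² = J² + 6*r)
S = -7 (S = -7 + (((-2)² + 6*2) - 6)*0 = -7 + ((4 + 12) - 6)*0 = -7 + (16 - 6)*0 = -7 + 10*0 = -7 + 0 = -7)
S*(-129) + 120 = -7*(-129) + 120 = 903 + 120 = 1023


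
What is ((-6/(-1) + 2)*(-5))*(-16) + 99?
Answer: 739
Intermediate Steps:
((-6/(-1) + 2)*(-5))*(-16) + 99 = ((-6*(-1) + 2)*(-5))*(-16) + 99 = ((6 + 2)*(-5))*(-16) + 99 = (8*(-5))*(-16) + 99 = -40*(-16) + 99 = 640 + 99 = 739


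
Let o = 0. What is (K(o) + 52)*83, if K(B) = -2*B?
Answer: 4316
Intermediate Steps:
(K(o) + 52)*83 = (-2*0 + 52)*83 = (0 + 52)*83 = 52*83 = 4316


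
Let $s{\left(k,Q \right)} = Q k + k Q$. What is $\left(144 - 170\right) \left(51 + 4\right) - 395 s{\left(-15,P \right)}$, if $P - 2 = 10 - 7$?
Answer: $57820$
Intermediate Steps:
$P = 5$ ($P = 2 + \left(10 - 7\right) = 2 + 3 = 5$)
$s{\left(k,Q \right)} = 2 Q k$ ($s{\left(k,Q \right)} = Q k + Q k = 2 Q k$)
$\left(144 - 170\right) \left(51 + 4\right) - 395 s{\left(-15,P \right)} = \left(144 - 170\right) \left(51 + 4\right) - 395 \cdot 2 \cdot 5 \left(-15\right) = \left(-26\right) 55 - -59250 = -1430 + 59250 = 57820$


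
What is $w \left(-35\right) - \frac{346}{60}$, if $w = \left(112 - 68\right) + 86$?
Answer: $- \frac{136673}{30} \approx -4555.8$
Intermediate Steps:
$w = 130$ ($w = 44 + 86 = 130$)
$w \left(-35\right) - \frac{346}{60} = 130 \left(-35\right) - \frac{346}{60} = -4550 - \frac{173}{30} = - \frac{136673}{30}$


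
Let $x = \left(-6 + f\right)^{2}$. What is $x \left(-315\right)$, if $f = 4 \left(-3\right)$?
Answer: $-102060$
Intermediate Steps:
$f = -12$
$x = 324$ ($x = \left(-6 - 12\right)^{2} = \left(-18\right)^{2} = 324$)
$x \left(-315\right) = 324 \left(-315\right) = -102060$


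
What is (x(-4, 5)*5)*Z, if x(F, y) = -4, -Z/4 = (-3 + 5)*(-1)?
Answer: -160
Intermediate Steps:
Z = 8 (Z = -4*(-3 + 5)*(-1) = -8*(-1) = -4*(-2) = 8)
(x(-4, 5)*5)*Z = -4*5*8 = -20*8 = -160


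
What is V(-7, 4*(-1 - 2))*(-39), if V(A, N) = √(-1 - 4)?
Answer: -39*I*√5 ≈ -87.207*I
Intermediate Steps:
V(A, N) = I*√5 (V(A, N) = √(-5) = I*√5)
V(-7, 4*(-1 - 2))*(-39) = (I*√5)*(-39) = -39*I*√5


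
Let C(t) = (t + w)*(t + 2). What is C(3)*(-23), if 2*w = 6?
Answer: -690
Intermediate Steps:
w = 3 (w = (½)*6 = 3)
C(t) = (2 + t)*(3 + t) (C(t) = (t + 3)*(t + 2) = (3 + t)*(2 + t) = (2 + t)*(3 + t))
C(3)*(-23) = (6 + 3² + 5*3)*(-23) = (6 + 9 + 15)*(-23) = 30*(-23) = -690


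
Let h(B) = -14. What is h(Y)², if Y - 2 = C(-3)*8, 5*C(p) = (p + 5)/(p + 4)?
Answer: 196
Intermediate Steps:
C(p) = (5 + p)/(5*(4 + p)) (C(p) = ((p + 5)/(p + 4))/5 = ((5 + p)/(4 + p))/5 = (5 + p)/(5*(4 + p)))
Y = 26/5 (Y = 2 + ((5 - 3)/(5*(4 - 3)))*8 = 2 + ((⅕)*2/1)*8 = 2 + ((⅕)*1*2)*8 = 2 + (⅖)*8 = 2 + 16/5 = 26/5 ≈ 5.2000)
h(Y)² = (-14)² = 196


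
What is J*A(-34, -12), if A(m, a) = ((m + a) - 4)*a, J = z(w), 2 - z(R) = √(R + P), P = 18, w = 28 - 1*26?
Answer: 1200 - 1200*√5 ≈ -1483.3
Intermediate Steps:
w = 2 (w = 28 - 26 = 2)
z(R) = 2 - √(18 + R) (z(R) = 2 - √(R + 18) = 2 - √(18 + R))
J = 2 - 2*√5 (J = 2 - √(18 + 2) = 2 - √20 = 2 - 2*√5 ≈ -2.4721)
A(m, a) = a*(-4 + a + m) (A(m, a) = ((a + m) - 4)*a = (-4 + a + m)*a = a*(-4 + a + m))
J*A(-34, -12) = (2 - 2*√5)*(-12*(-4 - 12 - 34)) = (2 - 2*√5)*(-12*(-50)) = (2 - 2*√5)*600 = 1200 - 1200*√5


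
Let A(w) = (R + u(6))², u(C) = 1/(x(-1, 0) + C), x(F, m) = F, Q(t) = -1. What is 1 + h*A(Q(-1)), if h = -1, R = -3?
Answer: -171/25 ≈ -6.8400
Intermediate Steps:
u(C) = 1/(-1 + C)
A(w) = 196/25 (A(w) = (-3 + 1/(-1 + 6))² = (-3 + 1/5)² = (-3 + ⅕)² = (-14/5)² = 196/25)
1 + h*A(Q(-1)) = 1 - 1*196/25 = 1 - 196/25 = -171/25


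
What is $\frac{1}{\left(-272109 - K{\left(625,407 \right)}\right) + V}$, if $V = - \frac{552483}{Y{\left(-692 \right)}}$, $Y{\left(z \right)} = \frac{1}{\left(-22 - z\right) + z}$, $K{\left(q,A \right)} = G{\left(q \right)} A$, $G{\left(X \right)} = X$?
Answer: $\frac{1}{11628142} \approx 8.5998 \cdot 10^{-8}$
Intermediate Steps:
$K{\left(q,A \right)} = A q$ ($K{\left(q,A \right)} = q A = A q$)
$Y{\left(z \right)} = - \frac{1}{22}$ ($Y{\left(z \right)} = \frac{1}{-22} = - \frac{1}{22}$)
$V = 12154626$ ($V = - \frac{552483}{- \frac{1}{22}} = \left(-552483\right) \left(-22\right) = 12154626$)
$\frac{1}{\left(-272109 - K{\left(625,407 \right)}\right) + V} = \frac{1}{\left(-272109 - 407 \cdot 625\right) + 12154626} = \frac{1}{\left(-272109 - 254375\right) + 12154626} = \frac{1}{-526484 + 12154626} = \frac{1}{11628142}$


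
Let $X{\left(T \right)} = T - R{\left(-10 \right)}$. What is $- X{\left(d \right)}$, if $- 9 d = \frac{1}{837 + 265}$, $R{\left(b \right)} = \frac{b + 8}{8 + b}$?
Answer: $\frac{9919}{9918} \approx 1.0001$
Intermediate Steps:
$R{\left(b \right)} = 1$ ($R{\left(b \right)} = \frac{8 + b}{8 + b} = 1$)
$d = - \frac{1}{9918}$ ($d = - \frac{1}{9 \left(837 + 265\right)} = - \frac{1}{9 \cdot 1102} = \left(- \frac{1}{9}\right) \frac{1}{1102} = - \frac{1}{9918} \approx -0.00010083$)
$X{\left(T \right)} = -1 + T$ ($X{\left(T \right)} = T - 1 = -1 + T$)
$- X{\left(d \right)} = - (-1 - \frac{1}{9918}) = \left(-1\right) \left(- \frac{9919}{9918}\right) = \frac{9919}{9918}$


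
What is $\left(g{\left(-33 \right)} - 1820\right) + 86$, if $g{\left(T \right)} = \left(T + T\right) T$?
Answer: $444$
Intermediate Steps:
$g{\left(T \right)} = 2 T^{2}$ ($g{\left(T \right)} = 2 T T = 2 T^{2}$)
$\left(g{\left(-33 \right)} - 1820\right) + 86 = \left(2 \left(-33\right)^{2} - 1820\right) + 86 = \left(2 \cdot 1089 - 1820\right) + 86 = \left(2178 - 1820\right) + 86 = 358 + 86 = 444$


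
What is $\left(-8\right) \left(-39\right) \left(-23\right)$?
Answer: $-7176$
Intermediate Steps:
$\left(-8\right) \left(-39\right) \left(-23\right) = 312 \left(-23\right) = -7176$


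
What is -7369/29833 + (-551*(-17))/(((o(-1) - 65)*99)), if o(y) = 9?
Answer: -320299447/165394152 ≈ -1.9366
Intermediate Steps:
-7369/29833 + (-551*(-17))/(((o(-1) - 65)*99)) = -7369/29833 + (-551*(-17))/(((9 - 65)*99)) = -7369*1/29833 + 9367/((-56*99)) = -7369/29833 + 9367/(-5544) = -7369/29833 + 9367*(-1/5544) = -7369/29833 - 9367/5544 = -320299447/165394152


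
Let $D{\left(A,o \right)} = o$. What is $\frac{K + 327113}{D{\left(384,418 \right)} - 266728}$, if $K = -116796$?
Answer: $- \frac{210317}{266310} \approx -0.78975$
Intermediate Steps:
$\frac{K + 327113}{D{\left(384,418 \right)} - 266728} = \frac{-116796 + 327113}{418 - 266728} = \frac{210317}{-266310} = 210317 \left(- \frac{1}{266310}\right) = - \frac{210317}{266310}$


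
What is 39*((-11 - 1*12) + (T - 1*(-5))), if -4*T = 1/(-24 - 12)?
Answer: -33683/48 ≈ -701.73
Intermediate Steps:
T = 1/144 (T = -1/(4*(-24 - 12)) = -¼/(-36) = -¼*(-1/36) = 1/144 ≈ 0.0069444)
39*((-11 - 1*12) + (T - 1*(-5))) = 39*((-11 - 1*12) + (1/144 - 1*(-5))) = 39*((-11 - 12) + (1/144 + 5)) = 39*(-23 + 721/144) = 39*(-2591/144) = -33683/48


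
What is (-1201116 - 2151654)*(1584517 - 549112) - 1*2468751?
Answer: -3471477290601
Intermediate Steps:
(-1201116 - 2151654)*(1584517 - 549112) - 1*2468751 = -3352770*1035405 - 2468751 = -3471474821850 - 2468751 = -3471477290601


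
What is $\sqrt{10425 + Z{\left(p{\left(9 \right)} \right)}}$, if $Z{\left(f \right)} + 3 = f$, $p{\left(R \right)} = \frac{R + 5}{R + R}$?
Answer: $\frac{\sqrt{93805}}{3} \approx 102.09$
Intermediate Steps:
$p{\left(R \right)} = \frac{5 + R}{2 R}$
$Z{\left(f \right)} = -3 + f$
$\sqrt{10425 + Z{\left(p{\left(9 \right)} \right)}} = \sqrt{10425 - \left(3 - \frac{5 + 9}{2 \cdot 9}\right)} = \sqrt{10425 - \left(3 - \frac{7}{9}\right)} = \sqrt{10425 + \left(-3 + \frac{7}{9}\right)} = \sqrt{10425 - \frac{20}{9}} = \sqrt{\frac{93805}{9}} = \frac{\sqrt{93805}}{3}$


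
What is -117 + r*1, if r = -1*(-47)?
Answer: -70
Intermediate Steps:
r = 47
-117 + r*1 = -117 + 47*1 = -117 + 47 = -70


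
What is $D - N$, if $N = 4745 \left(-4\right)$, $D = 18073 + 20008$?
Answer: $57061$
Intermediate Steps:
$D = 38081$
$N = -18980$
$D - N = 38081 - -18980 = 38081 + 18980 = 57061$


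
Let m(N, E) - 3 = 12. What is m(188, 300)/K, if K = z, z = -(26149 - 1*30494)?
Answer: 3/869 ≈ 0.0034522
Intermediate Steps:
m(N, E) = 15 (m(N, E) = 3 + 12 = 15)
z = 4345 (z = -(26149 - 30494) = -1*(-4345) = 4345)
K = 4345
m(188, 300)/K = 15/4345 = 15*(1/4345) = 3/869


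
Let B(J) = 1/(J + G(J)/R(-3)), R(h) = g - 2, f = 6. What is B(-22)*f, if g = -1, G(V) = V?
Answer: -9/22 ≈ -0.40909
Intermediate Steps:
R(h) = -3 (R(h) = -1 - 2 = -3)
B(J) = 3/(2*J) (B(J) = 1/(J + J/(-3)) = 1/(J + J*(-⅓)) = 1/(J - J/3) = 1/(2*J/3) = 3/(2*J))
B(-22)*f = ((3/2)/(-22))*6 = ((3/2)*(-1/22))*6 = -3/44*6 = -9/22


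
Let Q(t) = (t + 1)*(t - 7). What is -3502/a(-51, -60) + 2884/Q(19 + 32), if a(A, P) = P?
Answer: 511601/8580 ≈ 59.627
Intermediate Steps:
Q(t) = (1 + t)*(-7 + t)
-3502/a(-51, -60) + 2884/Q(19 + 32) = -3502/(-60) + 2884/(-7 + (19 + 32)² - 6*(19 + 32)) = -3502*(-1/60) + 2884/(-7 + 51² - 6*51) = 1751/30 + 2884/(-7 + 2601 - 306) = 1751/30 + 2884/2288 = 1751/30 + 2884*(1/2288) = 1751/30 + 721/572 = 511601/8580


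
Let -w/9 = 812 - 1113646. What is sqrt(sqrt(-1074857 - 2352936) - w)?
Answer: sqrt(-10015506 + I*sqrt(3427793)) ≈ 0.29 + 3164.7*I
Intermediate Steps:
w = 10015506 (w = -9*(812 - 1113646) = -9*(-1112834) = 10015506)
sqrt(sqrt(-1074857 - 2352936) - w) = sqrt(sqrt(-1074857 - 2352936) - 1*10015506) = sqrt(sqrt(-3427793) - 10015506) = sqrt(I*sqrt(3427793) - 10015506) = sqrt(-10015506 + I*sqrt(3427793))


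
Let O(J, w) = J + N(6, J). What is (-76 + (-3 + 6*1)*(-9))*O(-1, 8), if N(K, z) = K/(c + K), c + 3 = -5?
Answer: 412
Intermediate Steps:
c = -8 (c = -3 - 5 = -8)
N(K, z) = K/(-8 + K)
O(J, w) = -3 + J (O(J, w) = J + 6/(-8 + 6) = J + 6/(-2) = J + 6*(-1/2) = J - 3 = -3 + J)
(-76 + (-3 + 6*1)*(-9))*O(-1, 8) = (-76 + (-3 + 6*1)*(-9))*(-3 - 1) = (-76 + (-3 + 6)*(-9))*(-4) = (-76 + 3*(-9))*(-4) = (-76 - 27)*(-4) = -103*(-4) = 412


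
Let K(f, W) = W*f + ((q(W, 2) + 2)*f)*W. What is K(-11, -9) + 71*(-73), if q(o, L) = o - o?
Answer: -4886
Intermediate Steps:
q(o, L) = 0
K(f, W) = 3*W*f (K(f, W) = W*f + ((0 + 2)*f)*W = W*f + (2*f)*W = W*f + 2*W*f = 3*W*f)
K(-11, -9) + 71*(-73) = 3*(-9)*(-11) + 71*(-73) = 297 - 5183 = -4886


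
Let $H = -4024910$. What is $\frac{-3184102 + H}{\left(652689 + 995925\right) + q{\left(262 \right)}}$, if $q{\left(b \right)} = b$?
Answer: $- \frac{1802253}{412219} \approx -4.3721$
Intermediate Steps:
$\frac{-3184102 + H}{\left(652689 + 995925\right) + q{\left(262 \right)}} = \frac{-3184102 - 4024910}{\left(652689 + 995925\right) + 262} = - \frac{7209012}{1648614 + 262} = - \frac{7209012}{1648876} = \left(-7209012\right) \frac{1}{1648876} = - \frac{1802253}{412219}$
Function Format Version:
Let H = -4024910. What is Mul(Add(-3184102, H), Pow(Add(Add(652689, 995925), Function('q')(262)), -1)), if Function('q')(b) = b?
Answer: Rational(-1802253, 412219) ≈ -4.3721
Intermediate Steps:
Mul(Add(-3184102, H), Pow(Add(Add(652689, 995925), Function('q')(262)), -1)) = Mul(Add(-3184102, -4024910), Pow(Add(Add(652689, 995925), 262), -1)) = Mul(-7209012, Pow(Add(1648614, 262), -1)) = Mul(-7209012, Pow(1648876, -1)) = Mul(-7209012, Rational(1, 1648876)) = Rational(-1802253, 412219)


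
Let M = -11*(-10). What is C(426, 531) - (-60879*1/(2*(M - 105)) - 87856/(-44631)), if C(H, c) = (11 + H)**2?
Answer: 4628820341/23490 ≈ 1.9706e+5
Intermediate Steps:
M = 110
C(426, 531) - (-60879*1/(2*(M - 105)) - 87856/(-44631)) = (11 + 426)**2 - (-60879*1/(2*(110 - 105)) - 87856/(-44631)) = 437**2 - (-60879/(2*5) - 87856*(-1/44631)) = 190969 - (-60879/10 + 4624/2349) = 190969 - 1*(-142958531/23490) = 190969 + 142958531/23490 = 4628820341/23490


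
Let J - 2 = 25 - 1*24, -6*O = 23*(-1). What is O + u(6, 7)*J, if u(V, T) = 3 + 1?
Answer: 95/6 ≈ 15.833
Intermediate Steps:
u(V, T) = 4
O = 23/6 (O = -23*(-1)/6 = -1/6*(-23) = 23/6 ≈ 3.8333)
J = 3 (J = 2 + (25 - 1*24) = 2 + (25 - 24) = 2 + 1 = 3)
O + u(6, 7)*J = 23/6 + 4*3 = 23/6 + 12 = 95/6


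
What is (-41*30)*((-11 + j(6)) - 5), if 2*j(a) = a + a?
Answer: 12300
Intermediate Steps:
j(a) = a (j(a) = (a + a)/2 = (2*a)/2 = a)
(-41*30)*((-11 + j(6)) - 5) = (-41*30)*((-11 + 6) - 5) = -1230*(-5 - 5) = -1230*(-10) = 12300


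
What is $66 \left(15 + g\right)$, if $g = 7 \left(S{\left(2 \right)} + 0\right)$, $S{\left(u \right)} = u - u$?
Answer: $990$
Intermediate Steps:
$S{\left(u \right)} = 0$
$g = 0$ ($g = 7 \left(0 + 0\right) = 7 \cdot 0 = 0$)
$66 \left(15 + g\right) = 66 \left(15 + 0\right) = 66 \cdot 15 = 990$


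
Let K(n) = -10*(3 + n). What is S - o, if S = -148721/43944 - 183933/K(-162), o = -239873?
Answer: 2791972928323/11645160 ≈ 2.3975e+5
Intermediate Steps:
K(n) = -30 - 10*n
S = -1386536357/11645160 (S = -148721/43944 - 183933/(-30 - 10*(-162)) = -148721*1/43944 - 183933/(-30 + 1620) = -148721/43944 - 183933/1590 = -148721/43944 - 183933*1/1590 = -148721/43944 - 61311/530 = -1386536357/11645160 ≈ -119.07)
S - o = -1386536357/11645160 - 1*(-239873) = -1386536357/11645160 + 239873 = 2791972928323/11645160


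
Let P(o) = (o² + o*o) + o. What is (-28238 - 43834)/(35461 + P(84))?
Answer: -72072/49657 ≈ -1.4514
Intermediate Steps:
P(o) = o + 2*o² (P(o) = (o² + o²) + o = 2*o² + o = o + 2*o²)
(-28238 - 43834)/(35461 + P(84)) = (-28238 - 43834)/(35461 + 84*(1 + 2*84)) = -72072/(35461 + 84*(1 + 168)) = -72072/(35461 + 84*169) = -72072/(35461 + 14196) = -72072/49657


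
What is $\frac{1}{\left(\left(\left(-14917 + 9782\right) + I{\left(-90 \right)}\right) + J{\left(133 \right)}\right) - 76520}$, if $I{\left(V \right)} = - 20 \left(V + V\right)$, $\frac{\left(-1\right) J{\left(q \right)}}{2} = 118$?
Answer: $- \frac{1}{78291} \approx -1.2773 \cdot 10^{-5}$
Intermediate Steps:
$J{\left(q \right)} = -236$ ($J{\left(q \right)} = \left(-2\right) 118 = -236$)
$I{\left(V \right)} = - 40 V$ ($I{\left(V \right)} = - 20 \cdot 2 V = - 40 V$)
$\frac{1}{\left(\left(\left(-14917 + 9782\right) + I{\left(-90 \right)}\right) + J{\left(133 \right)}\right) - 76520} = \frac{1}{\left(\left(\left(-14917 + 9782\right) - -3600\right) - 236\right) - 76520} = \frac{1}{\left(\left(-5135 + 3600\right) - 236\right) - 76520} = \frac{1}{\left(-1535 - 236\right) - 76520} = \frac{1}{-1771 - 76520} = \frac{1}{-78291} = - \frac{1}{78291}$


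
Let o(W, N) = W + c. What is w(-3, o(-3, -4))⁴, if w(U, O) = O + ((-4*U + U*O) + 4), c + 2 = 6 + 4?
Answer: 1296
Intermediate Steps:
c = 8 (c = -2 + (6 + 4) = -2 + 10 = 8)
o(W, N) = 8 + W (o(W, N) = W + 8 = 8 + W)
w(U, O) = 4 + O - 4*U + O*U (w(U, O) = O + ((-4*U + O*U) + 4) = O + (4 - 4*U + O*U) = 4 + O - 4*U + O*U)
w(-3, o(-3, -4))⁴ = (4 + (8 - 3) - 4*(-3) + (8 - 3)*(-3))⁴ = (4 + 5 + 12 + 5*(-3))⁴ = (4 + 5 + 12 - 15)⁴ = 6⁴ = 1296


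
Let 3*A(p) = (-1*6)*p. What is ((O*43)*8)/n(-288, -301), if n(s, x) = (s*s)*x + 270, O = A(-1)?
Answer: -344/12482937 ≈ -2.7558e-5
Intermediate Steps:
A(p) = -2*p (A(p) = ((-1*6)*p)/3 = (-6*p)/3 = -2*p)
O = 2 (O = -2*(-1) = 2)
n(s, x) = 270 + x*s² (n(s, x) = s²*x + 270 = x*s² + 270 = 270 + x*s²)
((O*43)*8)/n(-288, -301) = ((2*43)*8)/(270 - 301*(-288)²) = (86*8)/(270 - 301*82944) = 688/(270 - 24966144) = 688/(-24965874) = 688*(-1/24965874) = -344/12482937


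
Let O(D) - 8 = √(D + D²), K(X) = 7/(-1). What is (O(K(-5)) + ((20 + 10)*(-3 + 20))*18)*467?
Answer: 4290796 + 467*√42 ≈ 4.2938e+6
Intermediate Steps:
K(X) = -7 (K(X) = 7*(-1) = -7)
O(D) = 8 + √(D + D²)
(O(K(-5)) + ((20 + 10)*(-3 + 20))*18)*467 = ((8 + √(-7*(1 - 7))) + ((20 + 10)*(-3 + 20))*18)*467 = ((8 + √(-7*(-6))) + (30*17)*18)*467 = ((8 + √42) + 510*18)*467 = ((8 + √42) + 9180)*467 = (9188 + √42)*467 = 4290796 + 467*√42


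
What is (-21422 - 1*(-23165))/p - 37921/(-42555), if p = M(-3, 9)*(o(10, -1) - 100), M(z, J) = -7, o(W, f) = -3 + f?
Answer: 14539979/4425720 ≈ 3.2853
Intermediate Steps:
p = 728 (p = -7*((-3 - 1) - 100) = -7*(-4 - 100) = -7*(-104) = 728)
(-21422 - 1*(-23165))/p - 37921/(-42555) = (-21422 - 1*(-23165))/728 - 37921/(-42555) = (-21422 + 23165)*(1/728) - 37921*(-1/42555) = 1743*(1/728) + 37921/42555 = 249/104 + 37921/42555 = 14539979/4425720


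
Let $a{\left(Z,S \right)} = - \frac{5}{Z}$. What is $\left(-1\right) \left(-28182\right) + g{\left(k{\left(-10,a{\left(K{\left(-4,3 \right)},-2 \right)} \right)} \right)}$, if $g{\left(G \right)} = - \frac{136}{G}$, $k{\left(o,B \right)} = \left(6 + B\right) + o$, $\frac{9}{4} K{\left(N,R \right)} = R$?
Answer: $\frac{874186}{31} \approx 28200.0$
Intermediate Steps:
$K{\left(N,R \right)} = \frac{4 R}{9}$
$k{\left(o,B \right)} = 6 + B + o$
$\left(-1\right) \left(-28182\right) + g{\left(k{\left(-10,a{\left(K{\left(-4,3 \right)},-2 \right)} \right)} \right)} = \left(-1\right) \left(-28182\right) - \frac{136}{6 - \frac{5}{\frac{4}{9} \cdot 3} - 10} = 28182 - \frac{136}{6 - \frac{5}{\frac{4}{3}} - 10} = 28182 - \frac{136}{6 - \frac{15}{4} - 10} = 28182 - \frac{136}{- \frac{31}{4}} = 28182 - - \frac{544}{31} = 28182 + \frac{544}{31} = \frac{874186}{31}$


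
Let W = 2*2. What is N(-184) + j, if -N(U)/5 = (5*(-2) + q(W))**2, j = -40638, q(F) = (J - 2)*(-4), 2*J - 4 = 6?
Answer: -43058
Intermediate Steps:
J = 5 (J = 2 + (1/2)*6 = 2 + 3 = 5)
W = 4
q(F) = -12 (q(F) = (5 - 2)*(-4) = 3*(-4) = -12)
N(U) = -2420 (N(U) = -5*(5*(-2) - 12)**2 = -5*(-10 - 12)**2 = -5*(-22)**2 = -5*484 = -2420)
N(-184) + j = -2420 - 40638 = -43058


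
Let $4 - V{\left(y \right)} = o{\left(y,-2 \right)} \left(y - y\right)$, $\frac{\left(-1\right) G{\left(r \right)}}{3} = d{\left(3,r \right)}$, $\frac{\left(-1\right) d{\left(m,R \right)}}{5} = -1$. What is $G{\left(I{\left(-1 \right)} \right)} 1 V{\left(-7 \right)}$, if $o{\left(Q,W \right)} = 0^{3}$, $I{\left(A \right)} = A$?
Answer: $-60$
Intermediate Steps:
$o{\left(Q,W \right)} = 0$
$d{\left(m,R \right)} = 5$ ($d{\left(m,R \right)} = \left(-5\right) \left(-1\right) = 5$)
$G{\left(r \right)} = -15$ ($G{\left(r \right)} = \left(-3\right) 5 = -15$)
$V{\left(y \right)} = 4$ ($V{\left(y \right)} = 4 - 0 \left(y - y\right) = 4 - 0 \cdot 0 = 4 - 0 = 4 + 0 = 4$)
$G{\left(I{\left(-1 \right)} \right)} 1 V{\left(-7 \right)} = \left(-15\right) 1 \cdot 4 = \left(-15\right) 4 = -60$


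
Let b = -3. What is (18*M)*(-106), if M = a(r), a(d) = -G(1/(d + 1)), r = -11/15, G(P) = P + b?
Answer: 1431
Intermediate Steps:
G(P) = -3 + P (G(P) = P - 3 = -3 + P)
r = -11/15 (r = -11*1/15 = -11/15 ≈ -0.73333)
a(d) = 3 - 1/(1 + d) (a(d) = -(-3 + 1/(d + 1)) = -(-3 + 1/(1 + d)) = 3 - 1/(1 + d))
M = -3/4 (M = (2 + 3*(-11/15))/(1 - 11/15) = (2 - 11/5)/(4/15) = (15/4)*(-1/5) = -3/4 ≈ -0.75000)
(18*M)*(-106) = (18*(-3/4))*(-106) = -27/2*(-106) = 1431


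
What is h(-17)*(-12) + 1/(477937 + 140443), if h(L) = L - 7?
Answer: 178093441/618380 ≈ 288.00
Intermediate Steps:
h(L) = -7 + L
h(-17)*(-12) + 1/(477937 + 140443) = (-7 - 17)*(-12) + 1/(477937 + 140443) = -24*(-12) + 1/618380 = 288 + 1/618380 = 178093441/618380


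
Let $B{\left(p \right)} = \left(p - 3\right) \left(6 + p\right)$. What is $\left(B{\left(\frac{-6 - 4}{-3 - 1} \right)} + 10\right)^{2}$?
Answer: $\frac{529}{16} \approx 33.063$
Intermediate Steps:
$B{\left(p \right)} = \left(-3 + p\right) \left(6 + p\right)$
$\left(B{\left(\frac{-6 - 4}{-3 - 1} \right)} + 10\right)^{2} = \left(\left(-18 + \left(\frac{-6 - 4}{-3 - 1}\right)^{2} + 3 \frac{-6 - 4}{-3 - 1}\right) + 10\right)^{2} = \left(\left(-18 + \left(\frac{-6 + \left(-4 + 0\right)}{-4}\right)^{2} + 3 \frac{-6 + \left(-4 + 0\right)}{-4}\right) + 10\right)^{2} = \left(\left(-18 + \left(\left(-6 - 4\right) \left(- \frac{1}{4}\right)\right)^{2} + 3 \left(-6 - 4\right) \left(- \frac{1}{4}\right)\right) + 10\right)^{2} = \left(\left(-18 + \left(\left(-10\right) \left(- \frac{1}{4}\right)\right)^{2} + 3 \left(\left(-10\right) \left(- \frac{1}{4}\right)\right)\right) + 10\right)^{2} = \left(\left(-18 + \left(\frac{5}{2}\right)^{2} + 3 \cdot \frac{5}{2}\right) + 10\right)^{2} = \left(\left(-18 + \frac{25}{4} + \frac{15}{2}\right) + 10\right)^{2} = \left(- \frac{17}{4} + 10\right)^{2} = \left(\frac{23}{4}\right)^{2} = \frac{529}{16}$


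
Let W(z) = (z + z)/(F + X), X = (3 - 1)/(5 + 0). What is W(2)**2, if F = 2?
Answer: 25/9 ≈ 2.7778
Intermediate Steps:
X = 2/5 ≈ 0.40000
W(z) = 5*z/6 (W(z) = (z + z)/(2 + 2/5) = (2*z)/(12/5) = (2*z)*(5/12) = 5*z/6)
W(2)**2 = ((5/6)*2)**2 = (5/3)**2 = 25/9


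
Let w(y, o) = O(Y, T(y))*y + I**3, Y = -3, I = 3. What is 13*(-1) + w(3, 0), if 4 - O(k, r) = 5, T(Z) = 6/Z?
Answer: 11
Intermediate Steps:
O(k, r) = -1 (O(k, r) = 4 - 1*5 = 4 - 5 = -1)
w(y, o) = 27 - y (w(y, o) = -y + 3**3 = -y + 27 = 27 - y)
13*(-1) + w(3, 0) = 13*(-1) + (27 - 1*3) = -13 + (27 - 3) = -13 + 24 = 11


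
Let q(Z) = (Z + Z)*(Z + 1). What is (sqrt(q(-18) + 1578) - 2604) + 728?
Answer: -1876 + sqrt(2190) ≈ -1829.2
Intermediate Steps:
q(Z) = 2*Z*(1 + Z) (q(Z) = (2*Z)*(1 + Z) = 2*Z*(1 + Z))
(sqrt(q(-18) + 1578) - 2604) + 728 = (sqrt(2*(-18)*(1 - 18) + 1578) - 2604) + 728 = (sqrt(2*(-18)*(-17) + 1578) - 2604) + 728 = (sqrt(612 + 1578) - 2604) + 728 = (sqrt(2190) - 2604) + 728 = (-2604 + sqrt(2190)) + 728 = -1876 + sqrt(2190)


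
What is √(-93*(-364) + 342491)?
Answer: √376343 ≈ 613.47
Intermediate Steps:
√(-93*(-364) + 342491) = √(33852 + 342491) = √376343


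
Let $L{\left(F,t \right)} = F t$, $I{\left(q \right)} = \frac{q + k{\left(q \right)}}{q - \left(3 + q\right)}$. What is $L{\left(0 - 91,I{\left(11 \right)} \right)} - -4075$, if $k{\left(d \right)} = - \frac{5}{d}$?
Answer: $\frac{145031}{33} \approx 4394.9$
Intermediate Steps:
$I{\left(q \right)} = - \frac{q}{3} + \frac{5}{3 q}$ ($I{\left(q \right)} = \frac{q - \frac{5}{q}}{q - \left(3 + q\right)} = \frac{q - \frac{5}{q}}{-3} = \left(q - \frac{5}{q}\right) \left(- \frac{1}{3}\right) = - \frac{q}{3} + \frac{5}{3 q}$)
$L{\left(0 - 91,I{\left(11 \right)} \right)} - -4075 = \left(0 - 91\right) \frac{5 - 11^{2}}{3 \cdot 11} - -4075 = \left(0 - 91\right) \frac{1}{3} \cdot \frac{1}{11} \left(5 - 121\right) + 4075 = - 91 \cdot \frac{1}{3} \cdot \frac{1}{11} \left(5 - 121\right) + 4075 = - 91 \cdot \frac{1}{3} \cdot \frac{1}{11} \left(-116\right) + 4075 = \left(-91\right) \left(- \frac{116}{33}\right) + 4075 = \frac{10556}{33} + 4075 = \frac{145031}{33}$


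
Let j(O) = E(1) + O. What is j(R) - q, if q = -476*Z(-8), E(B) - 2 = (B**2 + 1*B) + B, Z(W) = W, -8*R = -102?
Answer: -15161/4 ≈ -3790.3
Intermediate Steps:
R = 51/4 (R = -1/8*(-102) = 51/4 ≈ 12.750)
E(B) = 2 + B**2 + 2*B (E(B) = 2 + ((B**2 + 1*B) + B) = 2 + ((B**2 + B) + B) = 2 + ((B + B**2) + B) = 2 + (B**2 + 2*B) = 2 + B**2 + 2*B)
q = 3808 (q = -476*(-8) = 3808)
j(O) = 5 + O (j(O) = (2 + 1**2 + 2*1) + O = (2 + 1 + 2) + O = 5 + O)
j(R) - q = (5 + 51/4) - 1*3808 = 71/4 - 3808 = -15161/4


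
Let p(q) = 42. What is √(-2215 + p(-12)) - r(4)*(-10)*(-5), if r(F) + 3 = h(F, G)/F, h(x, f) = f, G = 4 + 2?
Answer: 75 + I*√2173 ≈ 75.0 + 46.615*I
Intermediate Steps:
G = 6
r(F) = -3 + 6/F
√(-2215 + p(-12)) - r(4)*(-10)*(-5) = √(-2215 + 42) - (-3 + 6/4)*(-10)*(-5) = √(-2173) - (-3 + 6*(¼))*(-10)*(-5) = I*√2173 - (-3 + 3/2)*(-10)*(-5) = I*√2173 - (-3/2*(-10))*(-5) = I*√2173 - 15*(-5) = I*√2173 - 1*(-75) = I*√2173 + 75 = 75 + I*√2173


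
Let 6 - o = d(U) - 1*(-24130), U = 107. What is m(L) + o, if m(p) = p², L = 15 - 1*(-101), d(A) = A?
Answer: -10775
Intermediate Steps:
L = 116 (L = 15 + 101 = 116)
o = -24231 (o = 6 - (107 - 1*(-24130)) = 6 - (107 + 24130) = 6 - 1*24237 = 6 - 24237 = -24231)
m(L) + o = 116² - 24231 = 13456 - 24231 = -10775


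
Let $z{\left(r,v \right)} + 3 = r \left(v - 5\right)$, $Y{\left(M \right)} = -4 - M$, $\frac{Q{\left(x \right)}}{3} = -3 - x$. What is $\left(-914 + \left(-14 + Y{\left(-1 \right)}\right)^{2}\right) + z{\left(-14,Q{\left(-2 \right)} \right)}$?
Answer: $-516$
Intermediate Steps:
$Q{\left(x \right)} = -9 - 3 x$ ($Q{\left(x \right)} = 3 \left(-3 - x\right) = -9 - 3 x$)
$z{\left(r,v \right)} = -3 + r \left(-5 + v\right)$ ($z{\left(r,v \right)} = -3 + r \left(v - 5\right) = -3 + r \left(-5 + v\right)$)
$\left(-914 + \left(-14 + Y{\left(-1 \right)}\right)^{2}\right) + z{\left(-14,Q{\left(-2 \right)} \right)} = \left(-914 + \left(-14 - 3\right)^{2}\right) - \left(-67 + 14 \left(-9 - -6\right)\right) = \left(-914 + \left(-14 + \left(-4 + 1\right)\right)^{2}\right) - \left(-67 + 14 \left(-9 + 6\right)\right) = \left(-914 + \left(-14 - 3\right)^{2}\right) - -109 = \left(-914 + \left(-17\right)^{2}\right) + \left(-3 + 70 + 42\right) = \left(-914 + 289\right) + 109 = -625 + 109 = -516$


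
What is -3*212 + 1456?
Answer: 820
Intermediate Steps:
-3*212 + 1456 = -636 + 1456 = 820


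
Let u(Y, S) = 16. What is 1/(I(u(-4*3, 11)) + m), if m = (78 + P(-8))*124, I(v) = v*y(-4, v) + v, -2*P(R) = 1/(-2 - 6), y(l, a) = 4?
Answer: 4/39039 ≈ 0.00010246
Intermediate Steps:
P(R) = 1/16 (P(R) = -1/(2*(-2 - 6)) = -½/(-8) = -½*(-⅛) = 1/16)
I(v) = 5*v (I(v) = v*4 + v = 4*v + v = 5*v)
m = 38719/4 (m = (78 + 1/16)*124 = (1249/16)*124 = 38719/4 ≈ 9679.8)
1/(I(u(-4*3, 11)) + m) = 1/(5*16 + 38719/4) = 1/(80 + 38719/4) = 1/(39039/4) = 4/39039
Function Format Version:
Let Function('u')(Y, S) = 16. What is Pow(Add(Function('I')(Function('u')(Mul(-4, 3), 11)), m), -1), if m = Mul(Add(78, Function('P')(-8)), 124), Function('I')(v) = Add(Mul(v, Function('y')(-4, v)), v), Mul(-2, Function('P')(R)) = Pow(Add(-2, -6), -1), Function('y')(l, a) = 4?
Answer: Rational(4, 39039) ≈ 0.00010246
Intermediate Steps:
Function('P')(R) = Rational(1, 16) (Function('P')(R) = Mul(Rational(-1, 2), Pow(Add(-2, -6), -1)) = Mul(Rational(-1, 2), Pow(-8, -1)) = Mul(Rational(-1, 2), Rational(-1, 8)) = Rational(1, 16))
Function('I')(v) = Mul(5, v) (Function('I')(v) = Add(Mul(v, 4), v) = Add(Mul(4, v), v) = Mul(5, v))
m = Rational(38719, 4) (m = Mul(Add(78, Rational(1, 16)), 124) = Mul(Rational(1249, 16), 124) = Rational(38719, 4) ≈ 9679.8)
Pow(Add(Function('I')(Function('u')(Mul(-4, 3), 11)), m), -1) = Pow(Add(Mul(5, 16), Rational(38719, 4)), -1) = Pow(Add(80, Rational(38719, 4)), -1) = Pow(Rational(39039, 4), -1) = Rational(4, 39039)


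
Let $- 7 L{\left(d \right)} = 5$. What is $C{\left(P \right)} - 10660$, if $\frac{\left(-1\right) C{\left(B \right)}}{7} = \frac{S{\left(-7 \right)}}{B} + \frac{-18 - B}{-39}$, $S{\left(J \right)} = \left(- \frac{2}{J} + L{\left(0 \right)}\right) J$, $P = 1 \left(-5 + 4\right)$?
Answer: $- \frac{415040}{39} \approx -10642.0$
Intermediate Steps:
$L{\left(d \right)} = - \frac{5}{7}$ ($L{\left(d \right)} = \left(- \frac{1}{7}\right) 5 = - \frac{5}{7}$)
$P = -1$ ($P = 1 \left(-1\right) = -1$)
$S{\left(J \right)} = J \left(- \frac{5}{7} - \frac{2}{J}\right)$ ($S{\left(J \right)} = \left(- \frac{2}{J} - \frac{5}{7}\right) J = \left(- \frac{5}{7} - \frac{2}{J}\right) J = J \left(- \frac{5}{7} - \frac{2}{J}\right)$)
$C{\left(B \right)} = - \frac{42}{13} - \frac{21}{B} - \frac{7 B}{39}$ ($C{\left(B \right)} = - 7 \left(\frac{-2 - -5}{B} + \frac{-18 - B}{-39}\right) = - 7 \left(\frac{-2 + 5}{B} + \left(-18 - B\right) \left(- \frac{1}{39}\right)\right) = - 7 \left(\frac{3}{B} + \left(\frac{6}{13} + \frac{B}{39}\right)\right) = - 7 \left(\frac{6}{13} + \frac{3}{B} + \frac{B}{39}\right) = - \frac{42}{13} - \frac{21}{B} - \frac{7 B}{39}$)
$C{\left(P \right)} - 10660 = \frac{7 \left(-117 - - (18 - 1)\right)}{39 \left(-1\right)} - 10660 = \frac{7}{39} \left(-1\right) \left(-117 - \left(-1\right) 17\right) - 10660 = \frac{7}{39} \left(-1\right) \left(-117 + 17\right) - 10660 = \frac{7}{39} \left(-1\right) \left(-100\right) - 10660 = \frac{700}{39} - 10660 = - \frac{415040}{39}$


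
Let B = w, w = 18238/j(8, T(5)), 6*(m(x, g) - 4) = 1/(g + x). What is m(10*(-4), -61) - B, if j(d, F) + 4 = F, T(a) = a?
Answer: -11049805/606 ≈ -18234.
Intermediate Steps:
j(d, F) = -4 + F
m(x, g) = 4 + 1/(6*(g + x))
w = 18238 (w = 18238/(-4 + 5) = 18238/1 = 18238*1 = 18238)
B = 18238
m(10*(-4), -61) - B = (⅙ + 4*(-61) + 4*(10*(-4)))/(-61 + 10*(-4)) - 1*18238 = (⅙ - 244 + 4*(-40))/(-61 - 40) - 18238 = (⅙ - 244 - 160)/(-101) - 18238 = -1/101*(-2423/6) - 18238 = 2423/606 - 18238 = -11049805/606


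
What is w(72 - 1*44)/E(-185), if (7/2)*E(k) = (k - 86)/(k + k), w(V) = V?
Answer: 36260/271 ≈ 133.80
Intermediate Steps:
E(k) = (-86 + k)/(7*k) (E(k) = 2*((k - 86)/(k + k))/7 = 2*((-86 + k)/((2*k)))/7 = 2*((-86 + k)*(1/(2*k)))/7 = 2*((-86 + k)/(2*k))/7 = (-86 + k)/(7*k))
w(72 - 1*44)/E(-185) = (72 - 1*44)/(((1/7)*(-86 - 185)/(-185))) = (72 - 44)/(((1/7)*(-1/185)*(-271))) = 28/(271/1295) = 28*(1295/271) = 36260/271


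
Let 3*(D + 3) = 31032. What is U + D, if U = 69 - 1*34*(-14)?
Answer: 10886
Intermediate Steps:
D = 10341 (D = -3 + (1/3)*31032 = -3 + 10344 = 10341)
U = 545 (U = 69 - 34*(-14) = 69 + 476 = 545)
U + D = 545 + 10341 = 10886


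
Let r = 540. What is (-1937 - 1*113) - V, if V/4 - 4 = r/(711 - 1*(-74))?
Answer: -324794/157 ≈ -2068.8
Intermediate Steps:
V = 2944/157 (V = 16 + 4*(540/(711 - 1*(-74))) = 16 + 4*(540/(711 + 74)) = 16 + 4*(540/785) = 16 + 4*(540*(1/785)) = 16 + 4*(108/157) = 16 + 432/157 = 2944/157 ≈ 18.752)
(-1937 - 1*113) - V = (-1937 - 1*113) - 1*2944/157 = (-1937 - 113) - 2944/157 = -2050 - 2944/157 = -324794/157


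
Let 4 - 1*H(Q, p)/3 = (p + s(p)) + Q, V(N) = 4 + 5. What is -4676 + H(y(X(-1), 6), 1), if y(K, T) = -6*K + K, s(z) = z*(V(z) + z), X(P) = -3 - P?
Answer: -4727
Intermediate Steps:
V(N) = 9
s(z) = z*(9 + z)
y(K, T) = -5*K
H(Q, p) = 12 - 3*Q - 3*p - 3*p*(9 + p) (H(Q, p) = 12 - 3*((p + p*(9 + p)) + Q) = 12 - 3*(Q + p + p*(9 + p)) = 12 + (-3*Q - 3*p - 3*p*(9 + p)) = 12 - 3*Q - 3*p - 3*p*(9 + p))
-4676 + H(y(X(-1), 6), 1) = -4676 + (12 - (-15)*(-3 - 1*(-1)) - 3*1 - 3*1*(9 + 1)) = -4676 + (12 - (-15)*(-3 + 1) - 3 - 3*1*10) = -4676 + (12 - (-15)*(-2) - 3 - 30) = -4676 + (12 - 3*10 - 3 - 30) = -4676 + (12 - 30 - 3 - 30) = -4676 - 51 = -4727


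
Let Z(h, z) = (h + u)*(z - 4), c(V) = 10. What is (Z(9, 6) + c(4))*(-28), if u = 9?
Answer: -1288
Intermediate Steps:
Z(h, z) = (-4 + z)*(9 + h) (Z(h, z) = (h + 9)*(z - 4) = (9 + h)*(-4 + z) = (-4 + z)*(9 + h))
(Z(9, 6) + c(4))*(-28) = ((-36 - 4*9 + 9*6 + 9*6) + 10)*(-28) = ((-36 - 36 + 54 + 54) + 10)*(-28) = (36 + 10)*(-28) = 46*(-28) = -1288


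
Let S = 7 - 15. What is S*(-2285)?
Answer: 18280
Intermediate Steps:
S = -8
S*(-2285) = -8*(-2285) = 18280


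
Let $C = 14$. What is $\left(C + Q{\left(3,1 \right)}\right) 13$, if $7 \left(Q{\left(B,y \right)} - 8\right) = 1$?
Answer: $\frac{2015}{7} \approx 287.86$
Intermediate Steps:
$Q{\left(B,y \right)} = \frac{57}{7}$ ($Q{\left(B,y \right)} = 8 + \frac{1}{7} \cdot 1 = 8 + \frac{1}{7} = \frac{57}{7}$)
$\left(C + Q{\left(3,1 \right)}\right) 13 = \left(14 + \frac{57}{7}\right) 13 = \frac{155}{7} \cdot 13 = \frac{2015}{7}$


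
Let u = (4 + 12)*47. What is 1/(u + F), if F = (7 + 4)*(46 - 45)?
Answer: 1/763 ≈ 0.0013106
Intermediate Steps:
F = 11 (F = 11*1 = 11)
u = 752 (u = 16*47 = 752)
1/(u + F) = 1/(752 + 11) = 1/763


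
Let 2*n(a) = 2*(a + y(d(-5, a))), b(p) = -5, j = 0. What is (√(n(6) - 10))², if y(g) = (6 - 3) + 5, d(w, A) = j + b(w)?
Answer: 4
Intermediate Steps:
d(w, A) = -5 (d(w, A) = 0 - 5 = -5)
y(g) = 8 (y(g) = 3 + 5 = 8)
n(a) = 8 + a (n(a) = (2*(a + 8))/2 = (2*(8 + a))/2 = (16 + 2*a)/2 = 8 + a)
(√(n(6) - 10))² = (√((8 + 6) - 10))² = (√(14 - 10))² = (√4)² = 2² = 4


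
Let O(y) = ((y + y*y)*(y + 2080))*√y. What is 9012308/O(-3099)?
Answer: 4506154*I*√3099/15158937216231 ≈ 1.6548e-5*I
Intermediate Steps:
O(y) = √y*(2080 + y)*(y + y²) (O(y) = ((y + y²)*(2080 + y))*√y = ((2080 + y)*(y + y²))*√y = √y*(2080 + y)*(y + y²))
9012308/O(-3099) = 9012308/(((-3099)^(3/2)*(2080 + (-3099)² + 2081*(-3099)))) = 9012308/(((-3099*I*√3099)*(2080 + 9603801 - 6449019))) = 9012308/((-3099*I*√3099*3156862)) = 9012308/((-9783115338*I*√3099)) = 9012308*(I*√3099/30317874432462) = 4506154*I*√3099/15158937216231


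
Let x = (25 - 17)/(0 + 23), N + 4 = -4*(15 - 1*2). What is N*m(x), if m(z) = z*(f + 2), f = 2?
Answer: -1792/23 ≈ -77.913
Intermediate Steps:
N = -56 (N = -4 - 4*(15 - 1*2) = -4 - 4*(15 - 2) = -4 - 4*13 = -4 - 52 = -56)
x = 8/23 ≈ 0.34783
m(z) = 4*z (m(z) = z*(2 + 2) = z*4 = 4*z)
N*m(x) = -224*8/23 = -56*32/23 = -1792/23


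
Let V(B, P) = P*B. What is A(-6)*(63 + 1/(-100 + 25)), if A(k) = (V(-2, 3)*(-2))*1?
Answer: 18896/25 ≈ 755.84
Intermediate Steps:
V(B, P) = B*P
A(k) = 12 (A(k) = (-2*3*(-2))*1 = -6*(-2)*1 = 12*1 = 12)
A(-6)*(63 + 1/(-100 + 25)) = 12*(63 + 1/(-100 + 25)) = 12*(63 + 1/(-75)) = 12*(63 - 1/75) = 12*(4724/75) = 18896/25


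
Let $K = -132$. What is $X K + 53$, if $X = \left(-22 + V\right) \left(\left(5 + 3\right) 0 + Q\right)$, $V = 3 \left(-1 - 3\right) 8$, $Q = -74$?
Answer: $-1152571$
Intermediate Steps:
$V = -96$ ($V = 3 \left(-4\right) 8 = \left(-12\right) 8 = -96$)
$X = 8732$ ($X = \left(-22 - 96\right) \left(\left(5 + 3\right) 0 - 74\right) = - 118 \left(8 \cdot 0 - 74\right) = - 118 \left(0 - 74\right) = \left(-118\right) \left(-74\right) = 8732$)
$X K + 53 = 8732 \left(-132\right) + 53 = -1152624 + 53 = -1152571$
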